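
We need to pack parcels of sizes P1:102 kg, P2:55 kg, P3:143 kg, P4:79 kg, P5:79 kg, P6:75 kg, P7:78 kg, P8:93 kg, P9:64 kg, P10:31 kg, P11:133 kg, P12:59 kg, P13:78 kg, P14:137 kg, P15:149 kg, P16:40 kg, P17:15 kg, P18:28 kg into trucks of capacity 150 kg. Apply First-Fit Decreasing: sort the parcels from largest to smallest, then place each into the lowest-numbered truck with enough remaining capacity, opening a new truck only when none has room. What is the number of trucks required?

11 trucks

Sorted descending: 149, 143, 137, 133, 102, 93, 79, 79, 78, 78, 75, 64, 59, 55, 40, 31, 28, 15.
truck 1: place 149 kg, 1 kg left
truck 2: place 143 kg, 7 kg left
truck 3: place 137 kg, 13 kg left
truck 4: place 133 kg, 17 kg left
truck 5: place 102 kg, 48 kg left
truck 6: place 93 kg, 57 kg left
truck 7: place 79 kg, 71 kg left
truck 8: place 79 kg, 71 kg left
truck 9: place 78 kg, 72 kg left
truck 10: place 78 kg, 72 kg left
truck 11: place 75 kg, 75 kg left
truck 7: place 64 kg, 7 kg left
truck 8: place 59 kg, 12 kg left
truck 6: place 55 kg, 2 kg left
truck 5: place 40 kg, 8 kg left
truck 9: place 31 kg, 41 kg left
truck 9: place 28 kg, 13 kg left
truck 4: place 15 kg, 2 kg left
Final trucks: [149] [143] [137] [133,15] [102,40] [93,55] [79,64] [79,59] [78,31,28] [78] [75].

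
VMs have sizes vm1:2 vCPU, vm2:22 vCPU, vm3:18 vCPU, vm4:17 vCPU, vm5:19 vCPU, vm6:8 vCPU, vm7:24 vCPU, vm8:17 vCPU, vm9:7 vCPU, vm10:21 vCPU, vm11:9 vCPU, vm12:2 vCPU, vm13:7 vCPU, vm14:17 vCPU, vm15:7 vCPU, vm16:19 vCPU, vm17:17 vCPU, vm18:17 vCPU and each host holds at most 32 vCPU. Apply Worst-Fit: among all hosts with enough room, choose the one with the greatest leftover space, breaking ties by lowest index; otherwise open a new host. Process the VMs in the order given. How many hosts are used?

11

host 1: place vm1 (2 vCPU), 30 vCPU left
host 1: place vm2 (22 vCPU), 8 vCPU left
host 2: place vm3 (18 vCPU), 14 vCPU left
host 3: place vm4 (17 vCPU), 15 vCPU left
host 4: place vm5 (19 vCPU), 13 vCPU left
host 3: place vm6 (8 vCPU), 7 vCPU left
host 5: place vm7 (24 vCPU), 8 vCPU left
host 6: place vm8 (17 vCPU), 15 vCPU left
host 6: place vm9 (7 vCPU), 8 vCPU left
host 7: place vm10 (21 vCPU), 11 vCPU left
host 2: place vm11 (9 vCPU), 5 vCPU left
host 4: place vm12 (2 vCPU), 11 vCPU left
host 4: place vm13 (7 vCPU), 4 vCPU left
host 8: place vm14 (17 vCPU), 15 vCPU left
host 8: place vm15 (7 vCPU), 8 vCPU left
host 9: place vm16 (19 vCPU), 13 vCPU left
host 10: place vm17 (17 vCPU), 15 vCPU left
host 11: place vm18 (17 vCPU), 15 vCPU left
Final hosts: [2,22] [18,9] [17,8] [19,2,7] [24] [17,7] [21] [17,7] [19] [17] [17].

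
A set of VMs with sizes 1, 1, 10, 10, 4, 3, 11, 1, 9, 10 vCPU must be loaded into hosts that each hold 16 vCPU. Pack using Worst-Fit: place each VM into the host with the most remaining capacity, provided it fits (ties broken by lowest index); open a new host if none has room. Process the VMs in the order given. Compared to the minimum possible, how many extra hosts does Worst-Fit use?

0

Worst-Fit: [1,1,10,3] [10,4] [11,1] [9] [10] → 5 hosts.
5 VMs exceed 8 vCPU (half the capacity), and no two of those can share a host, so at least 5 hosts are needed.
So 5 is already optimal.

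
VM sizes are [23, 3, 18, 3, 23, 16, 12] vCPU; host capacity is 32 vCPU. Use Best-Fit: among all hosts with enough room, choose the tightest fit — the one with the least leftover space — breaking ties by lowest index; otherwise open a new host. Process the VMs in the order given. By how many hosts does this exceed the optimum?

0

Best-Fit: [23,3,3] [18,12] [23] [16] → 4 hosts.
Total size 98 vCPU; any packing needs at least ⌈98/32⌉ = 4 hosts.
So 4 is already optimal.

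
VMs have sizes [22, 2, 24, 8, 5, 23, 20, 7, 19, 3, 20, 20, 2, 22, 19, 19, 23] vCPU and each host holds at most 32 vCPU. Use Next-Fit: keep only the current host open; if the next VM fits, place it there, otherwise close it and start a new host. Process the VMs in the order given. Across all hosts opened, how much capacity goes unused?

22 vCPU → host 1 (remaining 10 vCPU)
2 vCPU → host 1 (remaining 8 vCPU)
24 vCPU → host 2 (remaining 8 vCPU)
8 vCPU → host 2 (remaining 0 vCPU)
5 vCPU → host 3 (remaining 27 vCPU)
23 vCPU → host 3 (remaining 4 vCPU)
20 vCPU → host 4 (remaining 12 vCPU)
7 vCPU → host 4 (remaining 5 vCPU)
19 vCPU → host 5 (remaining 13 vCPU)
3 vCPU → host 5 (remaining 10 vCPU)
20 vCPU → host 6 (remaining 12 vCPU)
20 vCPU → host 7 (remaining 12 vCPU)
2 vCPU → host 7 (remaining 10 vCPU)
22 vCPU → host 8 (remaining 10 vCPU)
19 vCPU → host 9 (remaining 13 vCPU)
19 vCPU → host 10 (remaining 13 vCPU)
23 vCPU → host 11 (remaining 9 vCPU)
11 hosts × 32 vCPU = 352 vCPU; used 258 vCPU; unused 94 vCPU.

94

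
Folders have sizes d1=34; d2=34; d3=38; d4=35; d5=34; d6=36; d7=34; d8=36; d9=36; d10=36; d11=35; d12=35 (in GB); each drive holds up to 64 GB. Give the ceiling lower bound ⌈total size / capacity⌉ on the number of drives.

7

Total size = 34 + 34 + 38 + 35 + 34 + 36 + 34 + 36 + 36 + 36 + 35 + 35 = 423 GB.
⌈423 / 64⌉ = 7.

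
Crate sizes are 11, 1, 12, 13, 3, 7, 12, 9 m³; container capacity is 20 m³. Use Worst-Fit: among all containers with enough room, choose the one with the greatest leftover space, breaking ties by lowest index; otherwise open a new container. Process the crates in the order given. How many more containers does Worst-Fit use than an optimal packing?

Worst-Fit: [11,1,3] [12,7] [13] [12] [9] → 5 containers.
Total size 68 m³; any packing needs at least ⌈68/20⌉ = 4 containers.
An optimal packing achieves that bound: [13,7] [12,3,1] [12] [11,9] → 4 containers.
Excess: 5 − 4 = 1.

1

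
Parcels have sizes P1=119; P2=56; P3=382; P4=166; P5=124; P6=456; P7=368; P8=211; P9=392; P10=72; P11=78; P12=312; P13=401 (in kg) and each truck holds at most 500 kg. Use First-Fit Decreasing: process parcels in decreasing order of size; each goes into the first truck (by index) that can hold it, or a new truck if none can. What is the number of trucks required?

Sorted descending: 456, 401, 392, 382, 368, 312, 211, 166, 124, 119, 78, 72, 56.
truck 1: place 456 kg, 44 kg left
truck 2: place 401 kg, 99 kg left
truck 3: place 392 kg, 108 kg left
truck 4: place 382 kg, 118 kg left
truck 5: place 368 kg, 132 kg left
truck 6: place 312 kg, 188 kg left
truck 7: place 211 kg, 289 kg left
truck 6: place 166 kg, 22 kg left
truck 5: place 124 kg, 8 kg left
truck 7: place 119 kg, 170 kg left
truck 2: place 78 kg, 21 kg left
truck 3: place 72 kg, 36 kg left
truck 4: place 56 kg, 62 kg left
Final trucks: [456] [401,78] [392,72] [382,56] [368,124] [312,166] [211,119].

7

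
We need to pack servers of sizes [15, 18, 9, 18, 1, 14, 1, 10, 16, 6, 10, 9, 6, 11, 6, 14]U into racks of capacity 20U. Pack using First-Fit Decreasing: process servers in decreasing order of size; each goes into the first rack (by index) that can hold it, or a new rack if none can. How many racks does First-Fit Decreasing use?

Sorted descending: 18, 18, 16, 15, 14, 14, 11, 10, 10, 9, 9, 6, 6, 6, 1, 1.
18U → rack 1 (remaining 2U)
18U → rack 2 (remaining 2U)
16U → rack 3 (remaining 4U)
15U → rack 4 (remaining 5U)
14U → rack 5 (remaining 6U)
14U → rack 6 (remaining 6U)
11U → rack 7 (remaining 9U)
10U → rack 8 (remaining 10U)
10U → rack 8 (remaining 0U)
9U → rack 7 (remaining 0U)
9U → rack 9 (remaining 11U)
6U → rack 5 (remaining 0U)
6U → rack 6 (remaining 0U)
6U → rack 9 (remaining 5U)
1U → rack 1 (remaining 1U)
1U → rack 1 (remaining 0U)
Final racks: [18,1,1] [18] [16] [15] [14,6] [14,6] [11,9] [10,10] [9,6].

9 racks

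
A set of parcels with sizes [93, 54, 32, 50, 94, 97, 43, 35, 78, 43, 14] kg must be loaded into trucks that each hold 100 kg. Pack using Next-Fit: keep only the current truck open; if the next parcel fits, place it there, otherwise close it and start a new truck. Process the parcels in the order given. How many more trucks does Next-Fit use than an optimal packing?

1

Next-Fit: [93] [54,32] [50] [94] [97] [43,35] [78] [43,14] → 8 trucks.
Total size 633 kg; any packing needs at least ⌈633/100⌉ = 7 trucks.
An optimal packing achieves that bound: [97] [94] [93] [78,14] [54,43] [50,43] [35,32] → 7 trucks.
Excess: 8 − 7 = 1.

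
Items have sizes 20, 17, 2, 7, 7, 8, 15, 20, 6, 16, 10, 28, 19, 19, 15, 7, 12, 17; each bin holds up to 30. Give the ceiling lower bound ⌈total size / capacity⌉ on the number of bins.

Total size = 20 + 17 + 2 + 7 + 7 + 8 + 15 + 20 + 6 + 16 + 10 + 28 + 19 + 19 + 15 + 7 + 12 + 17 = 245.
⌈245 / 30⌉ = 9.

9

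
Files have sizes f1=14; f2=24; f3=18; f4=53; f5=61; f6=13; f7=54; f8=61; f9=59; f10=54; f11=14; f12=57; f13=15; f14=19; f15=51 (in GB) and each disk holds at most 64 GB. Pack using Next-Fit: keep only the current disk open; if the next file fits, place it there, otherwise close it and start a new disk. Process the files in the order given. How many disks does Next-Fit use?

disk 1: place f1 (14 GB), 50 GB left
disk 1: place f2 (24 GB), 26 GB left
disk 1: place f3 (18 GB), 8 GB left
disk 2: place f4 (53 GB), 11 GB left
disk 3: place f5 (61 GB), 3 GB left
disk 4: place f6 (13 GB), 51 GB left
disk 5: place f7 (54 GB), 10 GB left
disk 6: place f8 (61 GB), 3 GB left
disk 7: place f9 (59 GB), 5 GB left
disk 8: place f10 (54 GB), 10 GB left
disk 9: place f11 (14 GB), 50 GB left
disk 10: place f12 (57 GB), 7 GB left
disk 11: place f13 (15 GB), 49 GB left
disk 11: place f14 (19 GB), 30 GB left
disk 12: place f15 (51 GB), 13 GB left
Final disks: [14,24,18] [53] [61] [13] [54] [61] [59] [54] [14] [57] [15,19] [51].

12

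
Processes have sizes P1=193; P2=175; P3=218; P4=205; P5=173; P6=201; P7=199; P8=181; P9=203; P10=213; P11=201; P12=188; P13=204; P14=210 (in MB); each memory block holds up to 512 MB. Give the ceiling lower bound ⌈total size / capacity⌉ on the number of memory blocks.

Total size = 193 + 175 + 218 + 205 + 173 + 201 + 199 + 181 + 203 + 213 + 201 + 188 + 204 + 210 = 2764 MB.
⌈2764 / 512⌉ = 6.

6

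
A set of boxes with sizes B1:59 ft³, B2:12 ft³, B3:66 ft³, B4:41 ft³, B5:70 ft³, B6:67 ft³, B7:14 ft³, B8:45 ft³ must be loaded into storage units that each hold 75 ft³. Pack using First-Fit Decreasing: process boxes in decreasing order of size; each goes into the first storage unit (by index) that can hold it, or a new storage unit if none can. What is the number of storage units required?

Sorted descending: 70, 67, 66, 59, 45, 41, 14, 12.
storage unit 1: place 70 ft³, 5 ft³ left
storage unit 2: place 67 ft³, 8 ft³ left
storage unit 3: place 66 ft³, 9 ft³ left
storage unit 4: place 59 ft³, 16 ft³ left
storage unit 5: place 45 ft³, 30 ft³ left
storage unit 6: place 41 ft³, 34 ft³ left
storage unit 4: place 14 ft³, 2 ft³ left
storage unit 5: place 12 ft³, 18 ft³ left
Final storage units: [70] [67] [66] [59,14] [45,12] [41].

6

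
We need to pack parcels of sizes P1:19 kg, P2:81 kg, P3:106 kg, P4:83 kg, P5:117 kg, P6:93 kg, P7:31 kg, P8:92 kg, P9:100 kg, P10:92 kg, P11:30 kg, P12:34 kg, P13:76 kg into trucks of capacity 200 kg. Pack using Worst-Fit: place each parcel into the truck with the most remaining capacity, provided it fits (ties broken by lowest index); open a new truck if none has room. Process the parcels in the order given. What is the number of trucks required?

truck 1: place P1 (19 kg), 181 kg left
truck 1: place P2 (81 kg), 100 kg left
truck 2: place P3 (106 kg), 94 kg left
truck 1: place P4 (83 kg), 17 kg left
truck 3: place P5 (117 kg), 83 kg left
truck 2: place P6 (93 kg), 1 kg left
truck 3: place P7 (31 kg), 52 kg left
truck 4: place P8 (92 kg), 108 kg left
truck 4: place P9 (100 kg), 8 kg left
truck 5: place P10 (92 kg), 108 kg left
truck 5: place P11 (30 kg), 78 kg left
truck 5: place P12 (34 kg), 44 kg left
truck 6: place P13 (76 kg), 124 kg left

6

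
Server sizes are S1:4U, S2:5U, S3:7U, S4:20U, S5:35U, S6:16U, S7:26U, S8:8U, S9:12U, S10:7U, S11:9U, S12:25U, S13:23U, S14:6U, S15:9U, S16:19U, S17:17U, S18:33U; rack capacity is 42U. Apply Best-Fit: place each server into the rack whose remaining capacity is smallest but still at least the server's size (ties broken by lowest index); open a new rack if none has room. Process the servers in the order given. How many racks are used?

7 racks

S1 (4U) → rack 1 (remaining 38U)
S2 (5U) → rack 1 (remaining 33U)
S3 (7U) → rack 1 (remaining 26U)
S4 (20U) → rack 1 (remaining 6U)
S5 (35U) → rack 2 (remaining 7U)
S6 (16U) → rack 3 (remaining 26U)
S7 (26U) → rack 3 (remaining 0U)
S8 (8U) → rack 4 (remaining 34U)
S9 (12U) → rack 4 (remaining 22U)
S10 (7U) → rack 2 (remaining 0U)
S11 (9U) → rack 4 (remaining 13U)
S12 (25U) → rack 5 (remaining 17U)
S13 (23U) → rack 6 (remaining 19U)
S14 (6U) → rack 1 (remaining 0U)
S15 (9U) → rack 4 (remaining 4U)
S16 (19U) → rack 6 (remaining 0U)
S17 (17U) → rack 5 (remaining 0U)
S18 (33U) → rack 7 (remaining 9U)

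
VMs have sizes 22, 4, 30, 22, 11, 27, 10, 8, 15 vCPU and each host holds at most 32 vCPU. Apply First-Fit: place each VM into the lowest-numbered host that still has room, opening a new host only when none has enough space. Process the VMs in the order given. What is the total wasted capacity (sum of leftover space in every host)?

43

Put 22 vCPU in host 1; 10 vCPU remain.
Put 4 vCPU in host 1; 6 vCPU remain.
Put 30 vCPU in host 2; 2 vCPU remain.
Put 22 vCPU in host 3; 10 vCPU remain.
Put 11 vCPU in host 4; 21 vCPU remain.
Put 27 vCPU in host 5; 5 vCPU remain.
Put 10 vCPU in host 3; 0 vCPU remain.
Put 8 vCPU in host 4; 13 vCPU remain.
Put 15 vCPU in host 6; 17 vCPU remain.
6 hosts × 32 vCPU = 192 vCPU; used 149 vCPU; unused 43 vCPU.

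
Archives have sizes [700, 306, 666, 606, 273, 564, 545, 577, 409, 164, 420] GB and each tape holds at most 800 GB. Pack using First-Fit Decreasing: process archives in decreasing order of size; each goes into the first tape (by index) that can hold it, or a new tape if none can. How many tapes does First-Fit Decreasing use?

Sorted descending: 700, 666, 606, 577, 564, 545, 420, 409, 306, 273, 164.
700 GB → tape 1 (remaining 100 GB)
666 GB → tape 2 (remaining 134 GB)
606 GB → tape 3 (remaining 194 GB)
577 GB → tape 4 (remaining 223 GB)
564 GB → tape 5 (remaining 236 GB)
545 GB → tape 6 (remaining 255 GB)
420 GB → tape 7 (remaining 380 GB)
409 GB → tape 8 (remaining 391 GB)
306 GB → tape 7 (remaining 74 GB)
273 GB → tape 8 (remaining 118 GB)
164 GB → tape 3 (remaining 30 GB)
Final tapes: [700] [666] [606,164] [577] [564] [545] [420,306] [409,273].

8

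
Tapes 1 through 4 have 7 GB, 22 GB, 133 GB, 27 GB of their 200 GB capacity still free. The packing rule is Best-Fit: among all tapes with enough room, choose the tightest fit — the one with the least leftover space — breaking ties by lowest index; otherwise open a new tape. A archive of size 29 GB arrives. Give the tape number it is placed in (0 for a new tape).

3

Tapes with room: tape 3 (133 GB).
Tightest fit is tape 3 with 133 GB free.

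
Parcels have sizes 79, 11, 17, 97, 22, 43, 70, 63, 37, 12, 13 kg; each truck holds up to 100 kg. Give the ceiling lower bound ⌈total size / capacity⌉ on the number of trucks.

Total size = 79 + 11 + 17 + 97 + 22 + 43 + 70 + 63 + 37 + 12 + 13 = 464 kg.
⌈464 / 100⌉ = 5.

5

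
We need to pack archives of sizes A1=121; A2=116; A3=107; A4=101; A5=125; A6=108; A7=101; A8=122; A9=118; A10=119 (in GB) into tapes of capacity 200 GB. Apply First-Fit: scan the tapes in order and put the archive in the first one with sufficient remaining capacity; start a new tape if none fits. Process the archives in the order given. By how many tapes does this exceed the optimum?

0

First-Fit: [121] [116] [107] [101] [125] [108] [101] [122] [118] [119] → 10 tapes.
10 archives exceed 100 GB (half the capacity), and no two of those can share a tape, so at least 10 tapes are needed.
So 10 is already optimal.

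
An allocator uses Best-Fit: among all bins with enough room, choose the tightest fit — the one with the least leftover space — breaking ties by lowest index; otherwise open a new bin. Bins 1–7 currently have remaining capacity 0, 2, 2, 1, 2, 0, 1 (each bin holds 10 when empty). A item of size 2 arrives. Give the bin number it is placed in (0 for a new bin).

Bins with room: bin 2 (2), bin 3 (2), bin 5 (2).
Tightest fit is bin 2 with 2 free.

2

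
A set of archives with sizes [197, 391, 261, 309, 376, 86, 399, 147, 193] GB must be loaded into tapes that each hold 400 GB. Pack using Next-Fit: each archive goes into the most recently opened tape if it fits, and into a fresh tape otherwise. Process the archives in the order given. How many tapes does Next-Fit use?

tape 1: place 197 GB, 203 GB left
tape 2: place 391 GB, 9 GB left
tape 3: place 261 GB, 139 GB left
tape 4: place 309 GB, 91 GB left
tape 5: place 376 GB, 24 GB left
tape 6: place 86 GB, 314 GB left
tape 7: place 399 GB, 1 GB left
tape 8: place 147 GB, 253 GB left
tape 8: place 193 GB, 60 GB left
Final tapes: [197] [391] [261] [309] [376] [86] [399] [147,193].

8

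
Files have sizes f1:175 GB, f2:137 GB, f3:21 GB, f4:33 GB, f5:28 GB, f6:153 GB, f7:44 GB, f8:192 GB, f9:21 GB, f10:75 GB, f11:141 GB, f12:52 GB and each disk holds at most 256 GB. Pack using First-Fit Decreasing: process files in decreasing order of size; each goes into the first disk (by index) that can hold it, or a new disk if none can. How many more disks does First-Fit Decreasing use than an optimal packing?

0

First-Fit Decreasing: [192,52] [175,75] [153,44,33,21] [141,28,21] [137] → 5 disks.
Total size 1072 GB; any packing needs at least ⌈1072/256⌉ = 5 disks.
So 5 is already optimal.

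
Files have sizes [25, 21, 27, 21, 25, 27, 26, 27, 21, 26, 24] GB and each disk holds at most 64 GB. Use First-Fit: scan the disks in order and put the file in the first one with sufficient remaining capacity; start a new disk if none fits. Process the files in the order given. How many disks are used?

Put 25 GB in disk 1; 39 GB remain.
Put 21 GB in disk 1; 18 GB remain.
Put 27 GB in disk 2; 37 GB remain.
Put 21 GB in disk 2; 16 GB remain.
Put 25 GB in disk 3; 39 GB remain.
Put 27 GB in disk 3; 12 GB remain.
Put 26 GB in disk 4; 38 GB remain.
Put 27 GB in disk 4; 11 GB remain.
Put 21 GB in disk 5; 43 GB remain.
Put 26 GB in disk 5; 17 GB remain.
Put 24 GB in disk 6; 40 GB remain.

6 disks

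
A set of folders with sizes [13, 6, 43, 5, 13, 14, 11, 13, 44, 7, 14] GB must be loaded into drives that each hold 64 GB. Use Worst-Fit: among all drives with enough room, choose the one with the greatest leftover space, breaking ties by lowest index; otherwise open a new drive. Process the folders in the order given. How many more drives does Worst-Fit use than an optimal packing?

Worst-Fit: [13,6,43] [5,13,14,11,13] [44,7] [14] → 4 drives.
Total size 183 GB; any packing needs at least ⌈183/64⌉ = 3 drives.
An optimal packing achieves that bound: [44,14,6] [43,14,7] [13,13,13,11,5] → 3 drives.
Excess: 4 − 3 = 1.

1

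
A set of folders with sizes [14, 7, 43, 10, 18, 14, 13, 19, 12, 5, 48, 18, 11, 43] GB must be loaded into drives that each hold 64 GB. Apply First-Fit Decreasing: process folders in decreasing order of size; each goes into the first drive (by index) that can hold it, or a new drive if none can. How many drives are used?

Sorted descending: 48, 43, 43, 19, 18, 18, 14, 14, 13, 12, 11, 10, 7, 5.
drive 1: place 48 GB, 16 GB left
drive 2: place 43 GB, 21 GB left
drive 3: place 43 GB, 21 GB left
drive 2: place 19 GB, 2 GB left
drive 3: place 18 GB, 3 GB left
drive 4: place 18 GB, 46 GB left
drive 1: place 14 GB, 2 GB left
drive 4: place 14 GB, 32 GB left
drive 4: place 13 GB, 19 GB left
drive 4: place 12 GB, 7 GB left
drive 5: place 11 GB, 53 GB left
drive 5: place 10 GB, 43 GB left
drive 4: place 7 GB, 0 GB left
drive 5: place 5 GB, 38 GB left

5 drives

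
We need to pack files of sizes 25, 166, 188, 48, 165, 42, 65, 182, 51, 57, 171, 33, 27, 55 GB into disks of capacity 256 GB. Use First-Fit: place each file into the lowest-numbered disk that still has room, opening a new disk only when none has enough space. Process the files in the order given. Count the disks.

6

disk 1: place 25 GB, 231 GB left
disk 1: place 166 GB, 65 GB left
disk 2: place 188 GB, 68 GB left
disk 1: place 48 GB, 17 GB left
disk 3: place 165 GB, 91 GB left
disk 2: place 42 GB, 26 GB left
disk 3: place 65 GB, 26 GB left
disk 4: place 182 GB, 74 GB left
disk 4: place 51 GB, 23 GB left
disk 5: place 57 GB, 199 GB left
disk 5: place 171 GB, 28 GB left
disk 6: place 33 GB, 223 GB left
disk 5: place 27 GB, 1 GB left
disk 6: place 55 GB, 168 GB left
Final disks: [25,166,48] [188,42] [165,65] [182,51] [57,171,27] [33,55].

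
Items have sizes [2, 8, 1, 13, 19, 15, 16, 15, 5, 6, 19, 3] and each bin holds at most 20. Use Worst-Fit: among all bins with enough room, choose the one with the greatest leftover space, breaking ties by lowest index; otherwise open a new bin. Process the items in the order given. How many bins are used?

2 → bin 1 (remaining 18)
8 → bin 1 (remaining 10)
1 → bin 1 (remaining 9)
13 → bin 2 (remaining 7)
19 → bin 3 (remaining 1)
15 → bin 4 (remaining 5)
16 → bin 5 (remaining 4)
15 → bin 6 (remaining 5)
5 → bin 1 (remaining 4)
6 → bin 2 (remaining 1)
19 → bin 7 (remaining 1)
3 → bin 4 (remaining 2)
Final bins: [2,8,1,5] [13,6] [19] [15,3] [16] [15] [19].

7 bins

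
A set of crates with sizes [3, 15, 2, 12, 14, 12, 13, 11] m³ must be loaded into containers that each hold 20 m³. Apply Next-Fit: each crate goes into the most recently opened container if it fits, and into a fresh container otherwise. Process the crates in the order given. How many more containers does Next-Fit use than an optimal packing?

Next-Fit: [3,15,2] [12] [14] [12] [13] [11] → 6 containers.
6 crates exceed 10 m³ (half the capacity), and no two of those can share a container, so at least 6 containers are needed.
So 6 is already optimal.

0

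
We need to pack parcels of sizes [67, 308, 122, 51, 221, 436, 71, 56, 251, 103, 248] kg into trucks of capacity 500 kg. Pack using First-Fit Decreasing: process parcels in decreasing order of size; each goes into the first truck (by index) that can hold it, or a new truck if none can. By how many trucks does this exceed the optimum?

0

First-Fit Decreasing: [436,56] [308,122,67] [251,248] [221,103,71,51] → 4 trucks.
Total size 1934 kg; any packing needs at least ⌈1934/500⌉ = 4 trucks.
So 4 is already optimal.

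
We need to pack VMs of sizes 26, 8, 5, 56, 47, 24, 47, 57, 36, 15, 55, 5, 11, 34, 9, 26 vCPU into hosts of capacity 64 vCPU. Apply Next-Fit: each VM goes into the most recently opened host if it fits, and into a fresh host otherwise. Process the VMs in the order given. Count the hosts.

26 vCPU → host 1 (remaining 38 vCPU)
8 vCPU → host 1 (remaining 30 vCPU)
5 vCPU → host 1 (remaining 25 vCPU)
56 vCPU → host 2 (remaining 8 vCPU)
47 vCPU → host 3 (remaining 17 vCPU)
24 vCPU → host 4 (remaining 40 vCPU)
47 vCPU → host 5 (remaining 17 vCPU)
57 vCPU → host 6 (remaining 7 vCPU)
36 vCPU → host 7 (remaining 28 vCPU)
15 vCPU → host 7 (remaining 13 vCPU)
55 vCPU → host 8 (remaining 9 vCPU)
5 vCPU → host 8 (remaining 4 vCPU)
11 vCPU → host 9 (remaining 53 vCPU)
34 vCPU → host 9 (remaining 19 vCPU)
9 vCPU → host 9 (remaining 10 vCPU)
26 vCPU → host 10 (remaining 38 vCPU)

10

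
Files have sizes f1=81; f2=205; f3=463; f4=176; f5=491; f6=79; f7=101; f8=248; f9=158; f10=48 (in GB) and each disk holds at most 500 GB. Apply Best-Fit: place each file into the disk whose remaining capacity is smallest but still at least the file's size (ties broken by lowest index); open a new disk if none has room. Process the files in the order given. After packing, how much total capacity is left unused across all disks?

450

disk 1: place f1 (81 GB), 419 GB left
disk 1: place f2 (205 GB), 214 GB left
disk 2: place f3 (463 GB), 37 GB left
disk 1: place f4 (176 GB), 38 GB left
disk 3: place f5 (491 GB), 9 GB left
disk 4: place f6 (79 GB), 421 GB left
disk 4: place f7 (101 GB), 320 GB left
disk 4: place f8 (248 GB), 72 GB left
disk 5: place f9 (158 GB), 342 GB left
disk 4: place f10 (48 GB), 24 GB left
5 disks × 500 GB = 2500 GB; used 2050 GB; unused 450 GB.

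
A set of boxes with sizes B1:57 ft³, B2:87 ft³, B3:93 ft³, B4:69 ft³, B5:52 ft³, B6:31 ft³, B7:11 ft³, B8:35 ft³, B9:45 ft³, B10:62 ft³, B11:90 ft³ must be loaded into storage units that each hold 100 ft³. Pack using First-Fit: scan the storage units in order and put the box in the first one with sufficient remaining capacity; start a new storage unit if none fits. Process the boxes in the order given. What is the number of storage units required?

8 storage units

storage unit 1: place B1 (57 ft³), 43 ft³ left
storage unit 2: place B2 (87 ft³), 13 ft³ left
storage unit 3: place B3 (93 ft³), 7 ft³ left
storage unit 4: place B4 (69 ft³), 31 ft³ left
storage unit 5: place B5 (52 ft³), 48 ft³ left
storage unit 1: place B6 (31 ft³), 12 ft³ left
storage unit 1: place B7 (11 ft³), 1 ft³ left
storage unit 5: place B8 (35 ft³), 13 ft³ left
storage unit 6: place B9 (45 ft³), 55 ft³ left
storage unit 7: place B10 (62 ft³), 38 ft³ left
storage unit 8: place B11 (90 ft³), 10 ft³ left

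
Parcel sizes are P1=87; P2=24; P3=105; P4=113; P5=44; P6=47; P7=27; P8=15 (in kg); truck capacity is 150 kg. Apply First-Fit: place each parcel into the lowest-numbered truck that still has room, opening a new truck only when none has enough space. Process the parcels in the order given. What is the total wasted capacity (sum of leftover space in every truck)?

138

truck 1: place P1 (87 kg), 63 kg left
truck 1: place P2 (24 kg), 39 kg left
truck 2: place P3 (105 kg), 45 kg left
truck 3: place P4 (113 kg), 37 kg left
truck 2: place P5 (44 kg), 1 kg left
truck 4: place P6 (47 kg), 103 kg left
truck 1: place P7 (27 kg), 12 kg left
truck 3: place P8 (15 kg), 22 kg left
4 trucks × 150 kg = 600 kg; used 462 kg; unused 138 kg.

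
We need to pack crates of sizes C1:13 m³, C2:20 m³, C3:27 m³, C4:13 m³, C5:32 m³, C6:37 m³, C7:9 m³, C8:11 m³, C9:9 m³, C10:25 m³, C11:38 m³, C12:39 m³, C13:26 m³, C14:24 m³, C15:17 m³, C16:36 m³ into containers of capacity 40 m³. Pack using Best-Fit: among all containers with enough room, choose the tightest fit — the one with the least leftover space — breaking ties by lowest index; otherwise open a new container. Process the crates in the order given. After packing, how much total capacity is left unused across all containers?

104

C1 (13 m³) → container 1 (remaining 27 m³)
C2 (20 m³) → container 1 (remaining 7 m³)
C3 (27 m³) → container 2 (remaining 13 m³)
C4 (13 m³) → container 2 (remaining 0 m³)
C5 (32 m³) → container 3 (remaining 8 m³)
C6 (37 m³) → container 4 (remaining 3 m³)
C7 (9 m³) → container 5 (remaining 31 m³)
C8 (11 m³) → container 5 (remaining 20 m³)
C9 (9 m³) → container 5 (remaining 11 m³)
C10 (25 m³) → container 6 (remaining 15 m³)
C11 (38 m³) → container 7 (remaining 2 m³)
C12 (39 m³) → container 8 (remaining 1 m³)
C13 (26 m³) → container 9 (remaining 14 m³)
C14 (24 m³) → container 10 (remaining 16 m³)
C15 (17 m³) → container 11 (remaining 23 m³)
C16 (36 m³) → container 12 (remaining 4 m³)
12 containers × 40 m³ = 480 m³; used 376 m³; unused 104 m³.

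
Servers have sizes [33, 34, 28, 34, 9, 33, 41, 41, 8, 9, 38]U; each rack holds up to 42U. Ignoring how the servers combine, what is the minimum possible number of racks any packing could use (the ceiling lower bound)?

Total size = 33 + 34 + 28 + 34 + 9 + 33 + 41 + 41 + 8 + 9 + 38 = 308U.
⌈308 / 42⌉ = 8.

8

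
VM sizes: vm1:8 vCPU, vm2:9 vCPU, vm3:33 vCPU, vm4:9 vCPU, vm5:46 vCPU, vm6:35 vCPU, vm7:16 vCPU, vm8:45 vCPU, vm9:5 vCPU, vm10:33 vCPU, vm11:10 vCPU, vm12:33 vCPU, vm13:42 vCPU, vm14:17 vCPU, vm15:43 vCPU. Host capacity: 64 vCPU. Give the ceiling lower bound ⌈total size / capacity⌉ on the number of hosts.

Total size = 8 + 9 + 33 + 9 + 46 + 35 + 16 + 45 + 5 + 33 + 10 + 33 + 42 + 17 + 43 = 384 vCPU.
⌈384 / 64⌉ = 6.

6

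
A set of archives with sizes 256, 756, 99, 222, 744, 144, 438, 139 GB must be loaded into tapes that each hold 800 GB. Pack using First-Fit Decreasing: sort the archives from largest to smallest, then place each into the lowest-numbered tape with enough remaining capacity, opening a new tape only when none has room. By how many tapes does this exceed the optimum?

0

First-Fit Decreasing: [756] [744] [438,256,99] [222,144,139] → 4 tapes.
Total size 2798 GB; any packing needs at least ⌈2798/800⌉ = 4 tapes.
So 4 is already optimal.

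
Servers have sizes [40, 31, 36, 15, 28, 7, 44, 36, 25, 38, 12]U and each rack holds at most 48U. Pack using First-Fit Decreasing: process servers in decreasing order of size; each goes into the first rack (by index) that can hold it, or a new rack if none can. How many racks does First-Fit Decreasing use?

Sorted descending: 44, 40, 38, 36, 36, 31, 28, 25, 15, 12, 7.
Put 44U in rack 1; 4U remain.
Put 40U in rack 2; 8U remain.
Put 38U in rack 3; 10U remain.
Put 36U in rack 4; 12U remain.
Put 36U in rack 5; 12U remain.
Put 31U in rack 6; 17U remain.
Put 28U in rack 7; 20U remain.
Put 25U in rack 8; 23U remain.
Put 15U in rack 6; 2U remain.
Put 12U in rack 4; 0U remain.
Put 7U in rack 2; 1U remain.
Final racks: [44] [40,7] [38] [36,12] [36] [31,15] [28] [25].

8 racks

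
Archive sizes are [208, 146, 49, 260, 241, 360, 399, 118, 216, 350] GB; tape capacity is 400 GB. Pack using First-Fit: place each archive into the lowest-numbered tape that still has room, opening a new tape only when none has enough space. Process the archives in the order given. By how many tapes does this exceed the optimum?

First-Fit: [208,146] [49,260] [241,118] [360] [399] [216] [350] → 7 tapes.
7 archives exceed 200 GB (half the capacity), and no two of those can share a tape, so at least 7 tapes are needed.
So 7 is already optimal.

0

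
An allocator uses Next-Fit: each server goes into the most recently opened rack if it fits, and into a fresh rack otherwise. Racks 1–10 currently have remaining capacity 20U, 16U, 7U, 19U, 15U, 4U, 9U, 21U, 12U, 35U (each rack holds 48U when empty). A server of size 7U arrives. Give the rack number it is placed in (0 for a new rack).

10

Next-Fit only looks at rack 10, which has 35U free.
7U fits there.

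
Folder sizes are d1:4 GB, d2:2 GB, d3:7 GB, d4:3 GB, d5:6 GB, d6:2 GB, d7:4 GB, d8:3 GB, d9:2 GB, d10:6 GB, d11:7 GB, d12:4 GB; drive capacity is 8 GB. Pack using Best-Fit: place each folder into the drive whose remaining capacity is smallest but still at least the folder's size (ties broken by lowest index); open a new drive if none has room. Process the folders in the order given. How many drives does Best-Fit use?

7

d1 (4 GB) → drive 1 (remaining 4 GB)
d2 (2 GB) → drive 1 (remaining 2 GB)
d3 (7 GB) → drive 2 (remaining 1 GB)
d4 (3 GB) → drive 3 (remaining 5 GB)
d5 (6 GB) → drive 4 (remaining 2 GB)
d6 (2 GB) → drive 1 (remaining 0 GB)
d7 (4 GB) → drive 3 (remaining 1 GB)
d8 (3 GB) → drive 5 (remaining 5 GB)
d9 (2 GB) → drive 4 (remaining 0 GB)
d10 (6 GB) → drive 6 (remaining 2 GB)
d11 (7 GB) → drive 7 (remaining 1 GB)
d12 (4 GB) → drive 5 (remaining 1 GB)
Final drives: [4,2,2] [7] [3,4] [6,2] [3,4] [6] [7].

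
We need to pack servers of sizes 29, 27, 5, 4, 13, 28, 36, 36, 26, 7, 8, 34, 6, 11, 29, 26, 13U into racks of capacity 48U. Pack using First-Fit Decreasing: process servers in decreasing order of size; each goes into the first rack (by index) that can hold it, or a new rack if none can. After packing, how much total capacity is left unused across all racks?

Sorted descending: 36, 36, 34, 29, 29, 28, 27, 26, 26, 13, 13, 11, 8, 7, 6, 5, 4.
Put 36U in rack 1; 12U remain.
Put 36U in rack 2; 12U remain.
Put 34U in rack 3; 14U remain.
Put 29U in rack 4; 19U remain.
Put 29U in rack 5; 19U remain.
Put 28U in rack 6; 20U remain.
Put 27U in rack 7; 21U remain.
Put 26U in rack 8; 22U remain.
Put 26U in rack 9; 22U remain.
Put 13U in rack 3; 1U remain.
Put 13U in rack 4; 6U remain.
Put 11U in rack 1; 1U remain.
Put 8U in rack 2; 4U remain.
Put 7U in rack 5; 12U remain.
Put 6U in rack 4; 0U remain.
Put 5U in rack 5; 7U remain.
Put 4U in rack 2; 0U remain.
9 racks × 48U = 432U; used 338U; unused 94U.

94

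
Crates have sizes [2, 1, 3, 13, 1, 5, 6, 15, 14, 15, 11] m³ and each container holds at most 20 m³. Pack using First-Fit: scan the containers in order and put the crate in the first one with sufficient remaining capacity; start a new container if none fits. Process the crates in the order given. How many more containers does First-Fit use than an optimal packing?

1

First-Fit: [2,1,3,13,1] [5,6] [15] [14] [15] [11] → 6 containers.
Total size 86 m³; any packing needs at least ⌈86/20⌉ = 5 containers.
An optimal packing achieves that bound: [15,5] [15,3,2] [14,6] [13,1,1] [11] → 5 containers.
Excess: 6 − 5 = 1.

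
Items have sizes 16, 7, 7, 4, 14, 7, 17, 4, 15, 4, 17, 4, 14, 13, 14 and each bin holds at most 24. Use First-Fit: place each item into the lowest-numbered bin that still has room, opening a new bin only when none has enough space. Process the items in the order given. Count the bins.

9 bins

16 → bin 1 (remaining 8)
7 → bin 1 (remaining 1)
7 → bin 2 (remaining 17)
4 → bin 2 (remaining 13)
14 → bin 3 (remaining 10)
7 → bin 2 (remaining 6)
17 → bin 4 (remaining 7)
4 → bin 2 (remaining 2)
15 → bin 5 (remaining 9)
4 → bin 3 (remaining 6)
17 → bin 6 (remaining 7)
4 → bin 3 (remaining 2)
14 → bin 7 (remaining 10)
13 → bin 8 (remaining 11)
14 → bin 9 (remaining 10)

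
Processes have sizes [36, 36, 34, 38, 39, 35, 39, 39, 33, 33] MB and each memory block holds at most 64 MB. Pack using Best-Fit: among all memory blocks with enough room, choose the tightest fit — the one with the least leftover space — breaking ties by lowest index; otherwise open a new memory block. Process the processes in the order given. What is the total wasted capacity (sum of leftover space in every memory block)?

36 MB → memory block 1 (remaining 28 MB)
36 MB → memory block 2 (remaining 28 MB)
34 MB → memory block 3 (remaining 30 MB)
38 MB → memory block 4 (remaining 26 MB)
39 MB → memory block 5 (remaining 25 MB)
35 MB → memory block 6 (remaining 29 MB)
39 MB → memory block 7 (remaining 25 MB)
39 MB → memory block 8 (remaining 25 MB)
33 MB → memory block 9 (remaining 31 MB)
33 MB → memory block 10 (remaining 31 MB)
10 memory blocks × 64 MB = 640 MB; used 362 MB; unused 278 MB.

278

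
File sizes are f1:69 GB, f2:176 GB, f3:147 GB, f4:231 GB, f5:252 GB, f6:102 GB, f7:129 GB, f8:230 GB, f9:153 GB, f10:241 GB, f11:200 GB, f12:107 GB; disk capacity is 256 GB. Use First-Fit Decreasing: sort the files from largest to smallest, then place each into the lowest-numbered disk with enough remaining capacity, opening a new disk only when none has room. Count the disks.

9

Sorted descending: 252, 241, 231, 230, 200, 176, 153, 147, 129, 107, 102, 69.
Put 252 GB in disk 1; 4 GB remain.
Put 241 GB in disk 2; 15 GB remain.
Put 231 GB in disk 3; 25 GB remain.
Put 230 GB in disk 4; 26 GB remain.
Put 200 GB in disk 5; 56 GB remain.
Put 176 GB in disk 6; 80 GB remain.
Put 153 GB in disk 7; 103 GB remain.
Put 147 GB in disk 8; 109 GB remain.
Put 129 GB in disk 9; 127 GB remain.
Put 107 GB in disk 8; 2 GB remain.
Put 102 GB in disk 7; 1 GB remain.
Put 69 GB in disk 6; 11 GB remain.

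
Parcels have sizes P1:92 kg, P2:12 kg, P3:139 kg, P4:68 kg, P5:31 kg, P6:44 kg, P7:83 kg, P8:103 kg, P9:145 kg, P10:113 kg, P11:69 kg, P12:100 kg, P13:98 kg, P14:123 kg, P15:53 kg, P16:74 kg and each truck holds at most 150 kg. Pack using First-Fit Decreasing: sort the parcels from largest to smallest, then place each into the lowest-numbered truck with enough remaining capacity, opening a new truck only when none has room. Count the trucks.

11

Sorted descending: 145, 139, 123, 113, 103, 100, 98, 92, 83, 74, 69, 68, 53, 44, 31, 12.
145 kg → truck 1 (remaining 5 kg)
139 kg → truck 2 (remaining 11 kg)
123 kg → truck 3 (remaining 27 kg)
113 kg → truck 4 (remaining 37 kg)
103 kg → truck 5 (remaining 47 kg)
100 kg → truck 6 (remaining 50 kg)
98 kg → truck 7 (remaining 52 kg)
92 kg → truck 8 (remaining 58 kg)
83 kg → truck 9 (remaining 67 kg)
74 kg → truck 10 (remaining 76 kg)
69 kg → truck 10 (remaining 7 kg)
68 kg → truck 11 (remaining 82 kg)
53 kg → truck 8 (remaining 5 kg)
44 kg → truck 5 (remaining 3 kg)
31 kg → truck 4 (remaining 6 kg)
12 kg → truck 3 (remaining 15 kg)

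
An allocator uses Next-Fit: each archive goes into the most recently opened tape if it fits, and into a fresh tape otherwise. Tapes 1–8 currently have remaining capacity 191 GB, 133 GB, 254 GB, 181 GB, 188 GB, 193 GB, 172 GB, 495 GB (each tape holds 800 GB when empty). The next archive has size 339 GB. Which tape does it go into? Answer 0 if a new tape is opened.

Next-Fit only looks at tape 8, which has 495 GB free.
339 GB fits there.

8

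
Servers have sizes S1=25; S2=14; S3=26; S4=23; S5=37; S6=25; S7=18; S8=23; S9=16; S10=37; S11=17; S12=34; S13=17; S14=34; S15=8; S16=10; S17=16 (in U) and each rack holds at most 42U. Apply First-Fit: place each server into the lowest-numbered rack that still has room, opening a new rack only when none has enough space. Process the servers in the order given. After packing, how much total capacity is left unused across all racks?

S1 (25U) → rack 1 (remaining 17U)
S2 (14U) → rack 1 (remaining 3U)
S3 (26U) → rack 2 (remaining 16U)
S4 (23U) → rack 3 (remaining 19U)
S5 (37U) → rack 4 (remaining 5U)
S6 (25U) → rack 5 (remaining 17U)
S7 (18U) → rack 3 (remaining 1U)
S8 (23U) → rack 6 (remaining 19U)
S9 (16U) → rack 2 (remaining 0U)
S10 (37U) → rack 7 (remaining 5U)
S11 (17U) → rack 5 (remaining 0U)
S12 (34U) → rack 8 (remaining 8U)
S13 (17U) → rack 6 (remaining 2U)
S14 (34U) → rack 9 (remaining 8U)
S15 (8U) → rack 8 (remaining 0U)
S16 (10U) → rack 10 (remaining 32U)
S17 (16U) → rack 10 (remaining 16U)
10 racks × 42U = 420U; used 380U; unused 40U.

40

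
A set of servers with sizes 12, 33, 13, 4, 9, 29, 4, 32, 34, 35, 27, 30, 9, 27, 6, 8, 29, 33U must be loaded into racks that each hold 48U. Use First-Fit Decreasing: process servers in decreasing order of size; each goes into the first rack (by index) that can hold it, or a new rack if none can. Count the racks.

Sorted descending: 35, 34, 33, 33, 32, 30, 29, 29, 27, 27, 13, 12, 9, 9, 8, 6, 4, 4.
Put 35U in rack 1; 13U remain.
Put 34U in rack 2; 14U remain.
Put 33U in rack 3; 15U remain.
Put 33U in rack 4; 15U remain.
Put 32U in rack 5; 16U remain.
Put 30U in rack 6; 18U remain.
Put 29U in rack 7; 19U remain.
Put 29U in rack 8; 19U remain.
Put 27U in rack 9; 21U remain.
Put 27U in rack 10; 21U remain.
Put 13U in rack 1; 0U remain.
Put 12U in rack 2; 2U remain.
Put 9U in rack 3; 6U remain.
Put 9U in rack 4; 6U remain.
Put 8U in rack 5; 8U remain.
Put 6U in rack 3; 0U remain.
Put 4U in rack 4; 2U remain.
Put 4U in rack 5; 4U remain.
Final racks: [35,13] [34,12] [33,9,6] [33,9,4] [32,8,4] [30] [29] [29] [27] [27].

10 racks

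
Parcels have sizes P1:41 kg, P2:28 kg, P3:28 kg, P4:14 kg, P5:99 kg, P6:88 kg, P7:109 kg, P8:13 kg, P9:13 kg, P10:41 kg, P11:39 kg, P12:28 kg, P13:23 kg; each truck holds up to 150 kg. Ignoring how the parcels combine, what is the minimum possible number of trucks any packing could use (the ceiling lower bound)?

4 trucks

Total size = 41 + 28 + 28 + 14 + 99 + 88 + 109 + 13 + 13 + 41 + 39 + 28 + 23 = 564 kg.
⌈564 / 150⌉ = 4.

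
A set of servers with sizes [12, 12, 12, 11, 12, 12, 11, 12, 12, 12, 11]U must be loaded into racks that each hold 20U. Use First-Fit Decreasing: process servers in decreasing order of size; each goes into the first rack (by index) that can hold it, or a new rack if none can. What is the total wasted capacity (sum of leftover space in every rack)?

91

Sorted descending: 12, 12, 12, 12, 12, 12, 12, 12, 11, 11, 11.
12U → rack 1 (remaining 8U)
12U → rack 2 (remaining 8U)
12U → rack 3 (remaining 8U)
12U → rack 4 (remaining 8U)
12U → rack 5 (remaining 8U)
12U → rack 6 (remaining 8U)
12U → rack 7 (remaining 8U)
12U → rack 8 (remaining 8U)
11U → rack 9 (remaining 9U)
11U → rack 10 (remaining 9U)
11U → rack 11 (remaining 9U)
11 racks × 20U = 220U; used 129U; unused 91U.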